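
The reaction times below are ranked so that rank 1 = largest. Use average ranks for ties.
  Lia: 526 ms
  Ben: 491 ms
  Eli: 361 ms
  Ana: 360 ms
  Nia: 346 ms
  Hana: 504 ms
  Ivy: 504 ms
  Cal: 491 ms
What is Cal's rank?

4.5

Sorted (descending): 526, 504, 504, 491, 491, 361, 360, 346
The 2 values of 504 occupy positions 2–3 → average rank (2+3)/2 = 2.5.
The 2 values of 491 occupy positions 4–5 → average rank (4+5)/2 = 4.5.
Cal has value 491 ms → rank 4.5.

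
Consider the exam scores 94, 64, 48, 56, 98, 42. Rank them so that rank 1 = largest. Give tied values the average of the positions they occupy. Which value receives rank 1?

Sorted (descending): 98, 94, 64, 56, 48, 42
No ties — each value takes its position as its rank.
Rank 1 → value 98.

98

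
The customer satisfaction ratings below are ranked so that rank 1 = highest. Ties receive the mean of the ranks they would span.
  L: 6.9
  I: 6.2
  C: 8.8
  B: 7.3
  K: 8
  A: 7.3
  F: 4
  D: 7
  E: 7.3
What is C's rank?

Sorted (descending): 8.8, 8, 7.3, 7.3, 7.3, 7, 6.9, 6.2, 4
The 3 values of 7.3 occupy positions 3–5 → average rank 4.
C has value 8.8 → rank 1.

1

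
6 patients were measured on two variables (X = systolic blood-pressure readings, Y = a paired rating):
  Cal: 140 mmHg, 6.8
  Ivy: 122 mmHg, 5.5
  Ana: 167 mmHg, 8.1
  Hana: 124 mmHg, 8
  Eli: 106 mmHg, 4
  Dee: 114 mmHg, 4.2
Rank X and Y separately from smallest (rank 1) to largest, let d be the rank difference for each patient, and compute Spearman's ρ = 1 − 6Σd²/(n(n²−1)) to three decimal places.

Ranks of variable 1: 5, 3, 6, 4, 1, 2
Ranks of variable 2: 4, 3, 6, 5, 1, 2
d = r₁ − r₂: 1, 0, 0, -1, 0, 0
d²: 1, 0, 0, 1, 0, 0; Σd² = 2
ρ = 1 − 6·2/(6·35) = 1 − 12/210 = 0.943

0.943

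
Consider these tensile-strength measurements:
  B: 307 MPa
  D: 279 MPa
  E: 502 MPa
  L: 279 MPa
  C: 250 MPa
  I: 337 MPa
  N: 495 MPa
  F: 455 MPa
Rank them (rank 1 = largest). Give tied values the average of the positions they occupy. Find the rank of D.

Sorted (descending): 502, 495, 455, 337, 307, 279, 279, 250
The 2 values of 279 occupy positions 6–7 → average rank (6+7)/2 = 6.5.
D has value 279 MPa → rank 6.5.

6.5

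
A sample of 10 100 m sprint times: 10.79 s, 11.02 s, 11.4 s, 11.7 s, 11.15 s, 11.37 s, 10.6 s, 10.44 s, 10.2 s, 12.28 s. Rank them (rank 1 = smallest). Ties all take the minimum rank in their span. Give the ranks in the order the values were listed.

4, 5, 8, 9, 6, 7, 3, 2, 1, 10

Sorted (ascending): 10.2, 10.44, 10.6, 10.79, 11.02, 11.15, 11.37, 11.4, 11.7, 12.28
No ties — each value takes its position as its rank.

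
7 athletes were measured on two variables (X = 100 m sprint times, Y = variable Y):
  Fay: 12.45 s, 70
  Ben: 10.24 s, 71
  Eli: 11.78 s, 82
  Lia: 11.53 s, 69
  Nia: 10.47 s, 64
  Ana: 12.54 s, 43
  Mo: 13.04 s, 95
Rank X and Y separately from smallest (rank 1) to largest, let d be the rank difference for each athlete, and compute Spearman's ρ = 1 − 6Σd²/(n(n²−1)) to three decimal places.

Ranks of variable 1: 5, 1, 4, 3, 2, 6, 7
Ranks of variable 2: 4, 5, 6, 3, 2, 1, 7
d = r₁ − r₂: 1, -4, -2, 0, 0, 5, 0
d²: 1, 16, 4, 0, 0, 25, 0; Σd² = 46
ρ = 1 − 6·46/(7·48) = 1 − 276/336 = 0.179

0.179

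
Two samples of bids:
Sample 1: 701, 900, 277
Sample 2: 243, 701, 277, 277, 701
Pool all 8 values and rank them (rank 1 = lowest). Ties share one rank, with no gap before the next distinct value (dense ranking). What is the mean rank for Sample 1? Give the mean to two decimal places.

Sorted (ascending): 243, 277, 277, 277, 701, 701, 701, 900
The 3 values of 277 share dense rank 2.
The 3 values of 701 share dense rank 3.
Remaining distinct values take the next consecutive integers.
Sample 1 values → pooled ranks: 701→3, 900→4, 277→2
Mean rank = (3 + 4 + 2) / 3 = 3.00

3.00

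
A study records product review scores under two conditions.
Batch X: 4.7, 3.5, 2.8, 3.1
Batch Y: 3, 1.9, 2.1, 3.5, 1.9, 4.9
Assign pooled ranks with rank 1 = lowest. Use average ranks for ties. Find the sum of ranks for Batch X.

26.5

Sorted (ascending): 1.9, 1.9, 2.1, 2.8, 3, 3.1, 3.5, 3.5, 4.7, 4.9
The 2 values of 1.9 occupy positions 1–2 → average rank (1+2)/2 = 1.5.
The 2 values of 3.5 occupy positions 7–8 → average rank (7+8)/2 = 7.5.
Batch X values → pooled ranks: 4.7→9, 3.5→7.5, 2.8→4, 3.1→6
Rank sum = 9 + 7.5 + 4 + 6 = 26.5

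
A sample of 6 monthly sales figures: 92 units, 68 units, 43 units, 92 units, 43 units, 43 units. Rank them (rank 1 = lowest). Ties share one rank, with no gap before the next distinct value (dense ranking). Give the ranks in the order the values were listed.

3, 2, 1, 3, 1, 1

Sorted (ascending): 43, 43, 43, 68, 92, 92
The 3 values of 43 share dense rank 1.
The 2 values of 92 share dense rank 3.
Remaining distinct values take the next consecutive integers.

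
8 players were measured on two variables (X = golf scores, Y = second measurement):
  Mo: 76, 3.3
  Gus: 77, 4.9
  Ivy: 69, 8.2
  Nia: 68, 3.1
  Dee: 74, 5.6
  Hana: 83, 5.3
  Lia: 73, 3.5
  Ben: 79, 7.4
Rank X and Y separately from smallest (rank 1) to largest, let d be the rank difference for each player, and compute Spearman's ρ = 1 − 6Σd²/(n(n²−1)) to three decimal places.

Ranks of variable 1: 5, 6, 2, 1, 4, 8, 3, 7
Ranks of variable 2: 2, 4, 8, 1, 6, 5, 3, 7
d = r₁ − r₂: 3, 2, -6, 0, -2, 3, 0, 0
d²: 9, 4, 36, 0, 4, 9, 0, 0; Σd² = 62
ρ = 1 − 6·62/(8·63) = 1 − 372/504 = 0.262

0.262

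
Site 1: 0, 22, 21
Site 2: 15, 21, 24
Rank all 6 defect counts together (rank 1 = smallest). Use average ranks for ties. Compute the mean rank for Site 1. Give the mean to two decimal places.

Sorted (ascending): 0, 15, 21, 21, 22, 24
The 2 values of 21 occupy positions 3–4 → average rank (3+4)/2 = 3.5.
Site 1 values → pooled ranks: 0→1, 22→5, 21→3.5
Mean rank = (1 + 5 + 3.5) / 3 = 3.17

3.17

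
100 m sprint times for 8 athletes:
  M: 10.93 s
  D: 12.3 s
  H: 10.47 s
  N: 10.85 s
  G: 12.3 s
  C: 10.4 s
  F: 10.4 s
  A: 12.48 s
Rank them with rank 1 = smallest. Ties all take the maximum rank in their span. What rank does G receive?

7

Sorted (ascending): 10.4, 10.4, 10.47, 10.85, 10.93, 12.3, 12.3, 12.48
The 2 values of 10.4 occupy positions 1–2 → each gets rank 2.
The 2 values of 12.3 occupy positions 6–7 → each gets rank 7.
G has value 12.3 s → rank 7.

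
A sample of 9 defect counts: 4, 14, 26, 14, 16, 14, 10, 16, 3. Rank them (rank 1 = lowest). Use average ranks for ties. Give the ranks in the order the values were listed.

Sorted (ascending): 3, 4, 10, 14, 14, 14, 16, 16, 26
The 3 values of 14 occupy positions 4–6 → average rank 5.
The 2 values of 16 occupy positions 7–8 → average rank (7+8)/2 = 7.5.

2, 5, 9, 5, 7.5, 5, 3, 7.5, 1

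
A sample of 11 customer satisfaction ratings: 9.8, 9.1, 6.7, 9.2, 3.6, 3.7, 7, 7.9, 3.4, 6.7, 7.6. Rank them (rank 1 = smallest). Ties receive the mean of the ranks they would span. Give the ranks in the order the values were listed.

11, 9, 4.5, 10, 2, 3, 6, 8, 1, 4.5, 7

Sorted (ascending): 3.4, 3.6, 3.7, 6.7, 6.7, 7, 7.6, 7.9, 9.1, 9.2, 9.8
The 2 values of 6.7 occupy positions 4–5 → average rank (4+5)/2 = 4.5.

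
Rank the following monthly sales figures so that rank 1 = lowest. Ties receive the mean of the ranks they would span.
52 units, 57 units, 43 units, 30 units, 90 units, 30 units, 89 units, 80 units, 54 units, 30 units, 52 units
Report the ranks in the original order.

Sorted (ascending): 30, 30, 30, 43, 52, 52, 54, 57, 80, 89, 90
The 3 values of 30 occupy positions 1–3 → average rank 2.
The 2 values of 52 occupy positions 5–6 → average rank (5+6)/2 = 5.5.

5.5, 8, 4, 2, 11, 2, 10, 9, 7, 2, 5.5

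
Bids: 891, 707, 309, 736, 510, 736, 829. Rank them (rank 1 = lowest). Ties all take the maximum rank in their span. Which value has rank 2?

510

Sorted (ascending): 309, 510, 707, 736, 736, 829, 891
The 2 values of 736 occupy positions 4–5 → each gets rank 5.
Rank 2 → value 510.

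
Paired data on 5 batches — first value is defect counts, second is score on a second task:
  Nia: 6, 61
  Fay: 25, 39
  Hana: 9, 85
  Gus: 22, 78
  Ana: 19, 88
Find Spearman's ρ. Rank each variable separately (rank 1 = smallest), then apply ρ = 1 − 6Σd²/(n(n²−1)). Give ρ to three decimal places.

Ranks of variable 1: 1, 5, 2, 4, 3
Ranks of variable 2: 2, 1, 4, 3, 5
d = r₁ − r₂: -1, 4, -2, 1, -2
d²: 1, 16, 4, 1, 4; Σd² = 26
ρ = 1 − 6·26/(5·24) = 1 − 156/120 = -0.300

-0.300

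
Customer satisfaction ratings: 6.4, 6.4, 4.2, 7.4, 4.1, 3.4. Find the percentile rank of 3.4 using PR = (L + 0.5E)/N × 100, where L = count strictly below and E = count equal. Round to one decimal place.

N = 6.
Strictly below 3.4: 0. Equal to 3.4: 1.
PR = (0 + 0.5·1)/6 × 100 = 8.3

8.3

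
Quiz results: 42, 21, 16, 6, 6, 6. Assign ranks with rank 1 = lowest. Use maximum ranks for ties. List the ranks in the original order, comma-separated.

6, 5, 4, 3, 3, 3

Sorted (ascending): 6, 6, 6, 16, 21, 42
The 3 values of 6 occupy positions 1–3 → each gets rank 3.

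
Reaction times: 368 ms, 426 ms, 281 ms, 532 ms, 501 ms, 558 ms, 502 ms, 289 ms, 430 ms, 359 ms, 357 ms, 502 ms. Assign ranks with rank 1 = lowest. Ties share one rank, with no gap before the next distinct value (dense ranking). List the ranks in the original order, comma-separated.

Sorted (ascending): 281, 289, 357, 359, 368, 426, 430, 501, 502, 502, 532, 558
The 2 values of 502 share dense rank 9.
Remaining distinct values take the next consecutive integers.

5, 6, 1, 10, 8, 11, 9, 2, 7, 4, 3, 9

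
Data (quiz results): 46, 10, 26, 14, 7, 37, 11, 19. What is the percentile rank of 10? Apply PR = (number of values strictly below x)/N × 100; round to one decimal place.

N = 8.
Strictly below 10: 1. Equal to 10: 1.
PR = 1/8 × 100 = 12.5

12.5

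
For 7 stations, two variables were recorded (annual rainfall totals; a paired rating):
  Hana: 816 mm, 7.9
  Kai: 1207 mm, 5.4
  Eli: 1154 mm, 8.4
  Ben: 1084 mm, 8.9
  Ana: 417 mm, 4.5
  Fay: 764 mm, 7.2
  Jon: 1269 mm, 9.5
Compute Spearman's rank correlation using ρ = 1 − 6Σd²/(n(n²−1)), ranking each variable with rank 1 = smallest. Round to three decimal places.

Ranks of variable 1: 3, 6, 5, 4, 1, 2, 7
Ranks of variable 2: 4, 2, 5, 6, 1, 3, 7
d = r₁ − r₂: -1, 4, 0, -2, 0, -1, 0
d²: 1, 16, 0, 4, 0, 1, 0; Σd² = 22
ρ = 1 − 6·22/(7·48) = 1 − 132/336 = 0.607

0.607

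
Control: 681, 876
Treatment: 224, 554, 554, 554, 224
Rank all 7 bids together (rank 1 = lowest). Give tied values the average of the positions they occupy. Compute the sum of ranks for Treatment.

15

Sorted (ascending): 224, 224, 554, 554, 554, 681, 876
The 2 values of 224 occupy positions 1–2 → average rank (1+2)/2 = 1.5.
The 3 values of 554 occupy positions 3–5 → average rank 4.
Treatment values → pooled ranks: 224→1.5, 554→4, 554→4, 554→4, 224→1.5
Rank sum = 1.5 + 4 + 4 + 4 + 1.5 = 15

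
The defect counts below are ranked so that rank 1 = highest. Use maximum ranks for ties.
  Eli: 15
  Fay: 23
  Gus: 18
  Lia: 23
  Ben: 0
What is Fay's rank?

Sorted (descending): 23, 23, 18, 15, 0
The 2 values of 23 occupy positions 1–2 → each gets rank 2.
Fay has value 23 → rank 2.

2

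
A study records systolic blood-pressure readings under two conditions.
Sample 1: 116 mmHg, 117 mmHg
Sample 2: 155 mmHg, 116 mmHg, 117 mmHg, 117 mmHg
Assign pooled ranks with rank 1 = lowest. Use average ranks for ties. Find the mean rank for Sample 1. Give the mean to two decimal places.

Sorted (ascending): 116, 116, 117, 117, 117, 155
The 2 values of 116 occupy positions 1–2 → average rank (1+2)/2 = 1.5.
The 3 values of 117 occupy positions 3–5 → average rank 4.
Sample 1 values → pooled ranks: 116→1.5, 117→4
Mean rank = (1.5 + 4) / 2 = 2.75

2.75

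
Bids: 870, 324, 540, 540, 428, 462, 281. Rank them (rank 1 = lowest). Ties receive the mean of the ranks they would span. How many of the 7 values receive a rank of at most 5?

Sorted (ascending): 281, 324, 428, 462, 540, 540, 870
The 2 values of 540 occupy positions 5–6 → average rank (5+6)/2 = 5.5.
Ranks ≤ 5: {1, 2, 3, 4} → 4 values.

4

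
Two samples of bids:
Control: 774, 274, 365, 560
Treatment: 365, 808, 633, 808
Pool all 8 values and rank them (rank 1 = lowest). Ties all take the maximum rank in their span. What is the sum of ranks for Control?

14

Sorted (ascending): 274, 365, 365, 560, 633, 774, 808, 808
The 2 values of 365 occupy positions 2–3 → each gets rank 3.
The 2 values of 808 occupy positions 7–8 → each gets rank 8.
Control values → pooled ranks: 774→6, 274→1, 365→3, 560→4
Rank sum = 6 + 1 + 3 + 4 = 14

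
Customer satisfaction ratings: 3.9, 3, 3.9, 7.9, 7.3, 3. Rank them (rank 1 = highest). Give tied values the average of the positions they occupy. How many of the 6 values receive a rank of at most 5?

4

Sorted (descending): 7.9, 7.3, 3.9, 3.9, 3, 3
The 2 values of 3.9 occupy positions 3–4 → average rank (3+4)/2 = 3.5.
The 2 values of 3 occupy positions 5–6 → average rank (5+6)/2 = 5.5.
Ranks ≤ 5: {1, 2, 3.5, 3.5} → 4 values.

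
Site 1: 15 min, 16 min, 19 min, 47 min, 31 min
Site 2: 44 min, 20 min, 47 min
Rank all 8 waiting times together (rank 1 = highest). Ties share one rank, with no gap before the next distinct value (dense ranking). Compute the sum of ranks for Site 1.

22

Sorted (descending): 47, 47, 44, 31, 20, 19, 16, 15
The 2 values of 47 share dense rank 1.
Remaining distinct values take the next consecutive integers.
Site 1 values → pooled ranks: 15→7, 16→6, 19→5, 47→1, 31→3
Rank sum = 7 + 6 + 5 + 1 + 3 = 22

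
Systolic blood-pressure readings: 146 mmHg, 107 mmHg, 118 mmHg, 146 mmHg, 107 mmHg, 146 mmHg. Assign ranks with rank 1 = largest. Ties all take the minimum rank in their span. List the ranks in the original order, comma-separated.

Sorted (descending): 146, 146, 146, 118, 107, 107
The 3 values of 146 occupy positions 1–3 → each gets rank 1.
The 2 values of 107 occupy positions 5–6 → each gets rank 5.

1, 5, 4, 1, 5, 1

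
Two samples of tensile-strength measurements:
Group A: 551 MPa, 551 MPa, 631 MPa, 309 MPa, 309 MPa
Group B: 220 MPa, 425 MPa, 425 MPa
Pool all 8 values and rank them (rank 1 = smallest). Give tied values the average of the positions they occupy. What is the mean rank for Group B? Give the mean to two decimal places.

3.33

Sorted (ascending): 220, 309, 309, 425, 425, 551, 551, 631
The 2 values of 309 occupy positions 2–3 → average rank (2+3)/2 = 2.5.
The 2 values of 425 occupy positions 4–5 → average rank (4+5)/2 = 4.5.
The 2 values of 551 occupy positions 6–7 → average rank (6+7)/2 = 6.5.
Group B values → pooled ranks: 220→1, 425→4.5, 425→4.5
Mean rank = (1 + 4.5 + 4.5) / 3 = 3.33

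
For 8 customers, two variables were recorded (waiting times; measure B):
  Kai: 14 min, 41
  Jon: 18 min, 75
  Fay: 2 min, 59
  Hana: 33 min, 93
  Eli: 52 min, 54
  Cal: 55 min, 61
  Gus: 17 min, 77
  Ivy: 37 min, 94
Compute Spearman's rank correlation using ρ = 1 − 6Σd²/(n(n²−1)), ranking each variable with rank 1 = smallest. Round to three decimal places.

Ranks of variable 1: 2, 4, 1, 5, 7, 8, 3, 6
Ranks of variable 2: 1, 5, 3, 7, 2, 4, 6, 8
d = r₁ − r₂: 1, -1, -2, -2, 5, 4, -3, -2
d²: 1, 1, 4, 4, 25, 16, 9, 4; Σd² = 64
ρ = 1 − 6·64/(8·63) = 1 − 384/504 = 0.238

0.238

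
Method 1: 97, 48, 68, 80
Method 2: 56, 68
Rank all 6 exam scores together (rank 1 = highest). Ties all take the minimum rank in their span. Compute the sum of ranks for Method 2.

Sorted (descending): 97, 80, 68, 68, 56, 48
The 2 values of 68 occupy positions 3–4 → each gets rank 3.
Method 2 values → pooled ranks: 56→5, 68→3
Rank sum = 5 + 3 = 8

8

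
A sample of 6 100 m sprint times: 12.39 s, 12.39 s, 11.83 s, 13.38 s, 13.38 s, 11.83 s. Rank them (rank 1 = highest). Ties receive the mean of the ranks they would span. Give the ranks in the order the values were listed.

3.5, 3.5, 5.5, 1.5, 1.5, 5.5

Sorted (descending): 13.38, 13.38, 12.39, 12.39, 11.83, 11.83
The 2 values of 13.38 occupy positions 1–2 → average rank (1+2)/2 = 1.5.
The 2 values of 12.39 occupy positions 3–4 → average rank (3+4)/2 = 3.5.
The 2 values of 11.83 occupy positions 5–6 → average rank (5+6)/2 = 5.5.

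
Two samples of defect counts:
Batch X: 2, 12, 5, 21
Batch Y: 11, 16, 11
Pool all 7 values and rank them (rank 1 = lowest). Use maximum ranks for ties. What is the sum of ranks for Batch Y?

14

Sorted (ascending): 2, 5, 11, 11, 12, 16, 21
The 2 values of 11 occupy positions 3–4 → each gets rank 4.
Batch Y values → pooled ranks: 11→4, 16→6, 11→4
Rank sum = 4 + 6 + 4 = 14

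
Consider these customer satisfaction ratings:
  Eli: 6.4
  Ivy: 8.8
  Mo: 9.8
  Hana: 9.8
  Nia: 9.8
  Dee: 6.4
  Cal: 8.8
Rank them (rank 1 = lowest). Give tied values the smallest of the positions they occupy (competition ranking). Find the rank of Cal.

Sorted (ascending): 6.4, 6.4, 8.8, 8.8, 9.8, 9.8, 9.8
The 2 values of 6.4 occupy positions 1–2 → each gets rank 1.
The 2 values of 8.8 occupy positions 3–4 → each gets rank 3.
The 3 values of 9.8 occupy positions 5–7 → each gets rank 5.
Cal has value 8.8 → rank 3.

3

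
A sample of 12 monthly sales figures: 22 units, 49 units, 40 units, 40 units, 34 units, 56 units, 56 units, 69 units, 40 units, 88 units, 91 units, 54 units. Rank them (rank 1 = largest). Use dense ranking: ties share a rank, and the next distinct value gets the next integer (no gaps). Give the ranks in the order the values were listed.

9, 6, 7, 7, 8, 4, 4, 3, 7, 2, 1, 5

Sorted (descending): 91, 88, 69, 56, 56, 54, 49, 40, 40, 40, 34, 22
The 2 values of 56 share dense rank 4.
The 3 values of 40 share dense rank 7.
Remaining distinct values take the next consecutive integers.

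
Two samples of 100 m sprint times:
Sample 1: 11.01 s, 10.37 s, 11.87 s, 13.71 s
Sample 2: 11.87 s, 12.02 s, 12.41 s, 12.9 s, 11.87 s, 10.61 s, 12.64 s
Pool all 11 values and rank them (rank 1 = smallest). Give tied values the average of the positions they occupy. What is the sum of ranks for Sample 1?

20

Sorted (ascending): 10.37, 10.61, 11.01, 11.87, 11.87, 11.87, 12.02, 12.41, 12.64, 12.9, 13.71
The 3 values of 11.87 occupy positions 4–6 → average rank 5.
Sample 1 values → pooled ranks: 11.01→3, 10.37→1, 11.87→5, 13.71→11
Rank sum = 3 + 1 + 5 + 11 = 20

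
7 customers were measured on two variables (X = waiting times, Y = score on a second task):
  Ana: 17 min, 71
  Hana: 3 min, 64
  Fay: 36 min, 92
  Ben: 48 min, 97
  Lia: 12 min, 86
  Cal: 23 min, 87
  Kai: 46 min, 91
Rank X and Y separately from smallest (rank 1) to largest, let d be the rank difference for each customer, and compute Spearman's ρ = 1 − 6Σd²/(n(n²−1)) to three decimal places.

Ranks of variable 1: 3, 1, 5, 7, 2, 4, 6
Ranks of variable 2: 2, 1, 6, 7, 3, 4, 5
d = r₁ − r₂: 1, 0, -1, 0, -1, 0, 1
d²: 1, 0, 1, 0, 1, 0, 1; Σd² = 4
ρ = 1 − 6·4/(7·48) = 1 − 24/336 = 0.929

0.929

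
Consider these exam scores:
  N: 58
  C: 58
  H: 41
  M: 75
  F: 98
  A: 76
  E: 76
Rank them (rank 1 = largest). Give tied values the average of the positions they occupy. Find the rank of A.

Sorted (descending): 98, 76, 76, 75, 58, 58, 41
The 2 values of 76 occupy positions 2–3 → average rank (2+3)/2 = 2.5.
The 2 values of 58 occupy positions 5–6 → average rank (5+6)/2 = 5.5.
A has value 76 → rank 2.5.

2.5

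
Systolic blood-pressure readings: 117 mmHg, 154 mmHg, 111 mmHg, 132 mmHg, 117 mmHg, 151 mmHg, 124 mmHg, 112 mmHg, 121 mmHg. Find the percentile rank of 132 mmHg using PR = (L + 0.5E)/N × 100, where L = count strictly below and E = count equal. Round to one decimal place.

72.2

N = 9.
Strictly below 132: 6. Equal to 132: 1.
PR = (6 + 0.5·1)/9 × 100 = 72.2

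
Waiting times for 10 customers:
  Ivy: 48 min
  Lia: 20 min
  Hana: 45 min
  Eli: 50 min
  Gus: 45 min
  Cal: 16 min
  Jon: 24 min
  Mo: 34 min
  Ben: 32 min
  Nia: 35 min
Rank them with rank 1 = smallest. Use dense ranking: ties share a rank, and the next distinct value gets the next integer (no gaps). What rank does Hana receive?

Sorted (ascending): 16, 20, 24, 32, 34, 35, 45, 45, 48, 50
The 2 values of 45 share dense rank 7.
Remaining distinct values take the next consecutive integers.
Hana has value 45 min → rank 7.

7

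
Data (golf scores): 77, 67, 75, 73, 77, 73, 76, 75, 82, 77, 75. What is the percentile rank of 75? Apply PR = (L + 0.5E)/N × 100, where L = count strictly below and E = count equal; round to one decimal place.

40.9

N = 11.
Strictly below 75: 3. Equal to 75: 3.
PR = (3 + 0.5·3)/11 × 100 = 40.9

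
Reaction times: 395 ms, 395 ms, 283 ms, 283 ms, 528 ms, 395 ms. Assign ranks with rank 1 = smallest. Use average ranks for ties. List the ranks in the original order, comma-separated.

Sorted (ascending): 283, 283, 395, 395, 395, 528
The 2 values of 283 occupy positions 1–2 → average rank (1+2)/2 = 1.5.
The 3 values of 395 occupy positions 3–5 → average rank 4.

4, 4, 1.5, 1.5, 6, 4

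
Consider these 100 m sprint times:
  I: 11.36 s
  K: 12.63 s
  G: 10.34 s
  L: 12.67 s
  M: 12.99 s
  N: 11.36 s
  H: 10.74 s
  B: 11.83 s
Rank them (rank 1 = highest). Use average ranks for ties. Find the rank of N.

Sorted (descending): 12.99, 12.67, 12.63, 11.83, 11.36, 11.36, 10.74, 10.34
The 2 values of 11.36 occupy positions 5–6 → average rank (5+6)/2 = 5.5.
N has value 11.36 s → rank 5.5.

5.5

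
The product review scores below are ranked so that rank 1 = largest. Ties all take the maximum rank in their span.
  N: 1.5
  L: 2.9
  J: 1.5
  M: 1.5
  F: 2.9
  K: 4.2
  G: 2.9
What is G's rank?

Sorted (descending): 4.2, 2.9, 2.9, 2.9, 1.5, 1.5, 1.5
The 3 values of 2.9 occupy positions 2–4 → each gets rank 4.
The 3 values of 1.5 occupy positions 5–7 → each gets rank 7.
G has value 2.9 → rank 4.

4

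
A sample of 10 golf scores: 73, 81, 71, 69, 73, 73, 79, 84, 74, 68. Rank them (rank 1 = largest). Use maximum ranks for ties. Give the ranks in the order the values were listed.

Sorted (descending): 84, 81, 79, 74, 73, 73, 73, 71, 69, 68
The 3 values of 73 occupy positions 5–7 → each gets rank 7.

7, 2, 8, 9, 7, 7, 3, 1, 4, 10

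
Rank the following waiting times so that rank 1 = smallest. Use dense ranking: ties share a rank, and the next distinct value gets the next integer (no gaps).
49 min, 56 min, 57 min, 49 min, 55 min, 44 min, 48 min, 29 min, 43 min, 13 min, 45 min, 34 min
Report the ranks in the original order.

8, 10, 11, 8, 9, 5, 7, 2, 4, 1, 6, 3

Sorted (ascending): 13, 29, 34, 43, 44, 45, 48, 49, 49, 55, 56, 57
The 2 values of 49 share dense rank 8.
Remaining distinct values take the next consecutive integers.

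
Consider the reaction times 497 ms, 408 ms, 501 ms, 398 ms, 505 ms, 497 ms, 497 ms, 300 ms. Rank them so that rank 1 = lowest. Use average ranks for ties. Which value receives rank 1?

300

Sorted (ascending): 300, 398, 408, 497, 497, 497, 501, 505
The 3 values of 497 occupy positions 4–6 → average rank 5.
Rank 1 → value 300.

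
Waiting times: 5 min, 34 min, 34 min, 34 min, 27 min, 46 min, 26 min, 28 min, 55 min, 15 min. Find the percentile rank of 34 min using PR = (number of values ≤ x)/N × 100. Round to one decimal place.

80.0

N = 10.
Strictly below 34: 5. Equal to 34: 3.
PR = 8/10 × 100 = 80.0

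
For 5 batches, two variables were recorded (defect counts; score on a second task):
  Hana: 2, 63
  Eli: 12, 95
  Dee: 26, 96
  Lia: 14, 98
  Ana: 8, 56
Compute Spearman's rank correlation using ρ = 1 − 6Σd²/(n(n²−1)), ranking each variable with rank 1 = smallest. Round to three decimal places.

Ranks of variable 1: 1, 3, 5, 4, 2
Ranks of variable 2: 2, 3, 4, 5, 1
d = r₁ − r₂: -1, 0, 1, -1, 1
d²: 1, 0, 1, 1, 1; Σd² = 4
ρ = 1 − 6·4/(5·24) = 1 − 24/120 = 0.800

0.800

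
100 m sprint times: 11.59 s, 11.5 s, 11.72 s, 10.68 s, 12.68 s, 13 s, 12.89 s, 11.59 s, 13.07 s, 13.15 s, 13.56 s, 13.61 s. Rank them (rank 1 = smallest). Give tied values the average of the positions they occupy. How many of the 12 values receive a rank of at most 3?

2

Sorted (ascending): 10.68, 11.5, 11.59, 11.59, 11.72, 12.68, 12.89, 13, 13.07, 13.15, 13.56, 13.61
The 2 values of 11.59 occupy positions 3–4 → average rank (3+4)/2 = 3.5.
Ranks ≤ 3: {1, 2} → 2 values.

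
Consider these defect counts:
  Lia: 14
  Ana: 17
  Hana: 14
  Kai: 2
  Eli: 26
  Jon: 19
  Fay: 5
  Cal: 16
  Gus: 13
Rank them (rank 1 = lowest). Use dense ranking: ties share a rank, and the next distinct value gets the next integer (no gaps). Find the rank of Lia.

4

Sorted (ascending): 2, 5, 13, 14, 14, 16, 17, 19, 26
The 2 values of 14 share dense rank 4.
Remaining distinct values take the next consecutive integers.
Lia has value 14 → rank 4.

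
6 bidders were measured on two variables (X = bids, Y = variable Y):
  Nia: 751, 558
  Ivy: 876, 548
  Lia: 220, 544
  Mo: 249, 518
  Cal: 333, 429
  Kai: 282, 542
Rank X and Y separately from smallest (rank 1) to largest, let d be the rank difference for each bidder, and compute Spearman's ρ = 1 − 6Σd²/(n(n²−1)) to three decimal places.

0.429

Ranks of variable 1: 5, 6, 1, 2, 4, 3
Ranks of variable 2: 6, 5, 4, 2, 1, 3
d = r₁ − r₂: -1, 1, -3, 0, 3, 0
d²: 1, 1, 9, 0, 9, 0; Σd² = 20
ρ = 1 − 6·20/(6·35) = 1 − 120/210 = 0.429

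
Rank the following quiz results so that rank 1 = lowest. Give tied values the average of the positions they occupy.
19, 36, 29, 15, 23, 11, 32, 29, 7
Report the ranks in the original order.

Sorted (ascending): 7, 11, 15, 19, 23, 29, 29, 32, 36
The 2 values of 29 occupy positions 6–7 → average rank (6+7)/2 = 6.5.

4, 9, 6.5, 3, 5, 2, 8, 6.5, 1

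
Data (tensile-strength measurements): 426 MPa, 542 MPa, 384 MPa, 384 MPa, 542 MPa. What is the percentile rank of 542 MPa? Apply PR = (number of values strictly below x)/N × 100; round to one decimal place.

60.0

N = 5.
Strictly below 542: 3. Equal to 542: 2.
PR = 3/5 × 100 = 60.0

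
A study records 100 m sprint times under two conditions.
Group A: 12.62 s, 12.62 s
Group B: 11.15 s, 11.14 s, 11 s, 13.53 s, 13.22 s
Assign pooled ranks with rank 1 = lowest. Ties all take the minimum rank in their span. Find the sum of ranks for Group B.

Sorted (ascending): 11, 11.14, 11.15, 12.62, 12.62, 13.22, 13.53
The 2 values of 12.62 occupy positions 4–5 → each gets rank 4.
Group B values → pooled ranks: 11.15→3, 11.14→2, 11→1, 13.53→7, 13.22→6
Rank sum = 3 + 2 + 1 + 7 + 6 = 19

19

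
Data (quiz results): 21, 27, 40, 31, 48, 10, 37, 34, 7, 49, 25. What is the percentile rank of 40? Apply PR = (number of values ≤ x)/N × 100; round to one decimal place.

81.8

N = 11.
Strictly below 40: 8. Equal to 40: 1.
PR = 9/11 × 100 = 81.8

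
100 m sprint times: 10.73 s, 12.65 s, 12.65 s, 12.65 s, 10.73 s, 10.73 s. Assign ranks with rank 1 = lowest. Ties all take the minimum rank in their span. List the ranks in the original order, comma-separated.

1, 4, 4, 4, 1, 1

Sorted (ascending): 10.73, 10.73, 10.73, 12.65, 12.65, 12.65
The 3 values of 10.73 occupy positions 1–3 → each gets rank 1.
The 3 values of 12.65 occupy positions 4–6 → each gets rank 4.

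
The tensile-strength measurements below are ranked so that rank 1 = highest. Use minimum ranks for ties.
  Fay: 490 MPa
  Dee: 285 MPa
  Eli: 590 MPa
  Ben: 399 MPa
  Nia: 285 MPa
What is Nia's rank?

Sorted (descending): 590, 490, 399, 285, 285
The 2 values of 285 occupy positions 4–5 → each gets rank 4.
Nia has value 285 MPa → rank 4.

4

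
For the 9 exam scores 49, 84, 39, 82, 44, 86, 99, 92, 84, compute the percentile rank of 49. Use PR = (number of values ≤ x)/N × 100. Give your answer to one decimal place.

33.3

N = 9.
Strictly below 49: 2. Equal to 49: 1.
PR = 3/9 × 100 = 33.3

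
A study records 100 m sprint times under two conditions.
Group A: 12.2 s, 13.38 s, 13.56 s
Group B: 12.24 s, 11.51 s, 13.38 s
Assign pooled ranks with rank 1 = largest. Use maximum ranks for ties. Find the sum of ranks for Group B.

13

Sorted (descending): 13.56, 13.38, 13.38, 12.24, 12.2, 11.51
The 2 values of 13.38 occupy positions 2–3 → each gets rank 3.
Group B values → pooled ranks: 12.24→4, 11.51→6, 13.38→3
Rank sum = 4 + 6 + 3 = 13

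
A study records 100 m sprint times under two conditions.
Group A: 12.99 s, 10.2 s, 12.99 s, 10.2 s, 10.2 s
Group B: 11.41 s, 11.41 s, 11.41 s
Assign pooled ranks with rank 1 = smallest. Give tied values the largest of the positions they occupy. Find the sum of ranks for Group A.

25

Sorted (ascending): 10.2, 10.2, 10.2, 11.41, 11.41, 11.41, 12.99, 12.99
The 3 values of 10.2 occupy positions 1–3 → each gets rank 3.
The 3 values of 11.41 occupy positions 4–6 → each gets rank 6.
The 2 values of 12.99 occupy positions 7–8 → each gets rank 8.
Group A values → pooled ranks: 12.99→8, 10.2→3, 12.99→8, 10.2→3, 10.2→3
Rank sum = 8 + 3 + 8 + 3 + 3 = 25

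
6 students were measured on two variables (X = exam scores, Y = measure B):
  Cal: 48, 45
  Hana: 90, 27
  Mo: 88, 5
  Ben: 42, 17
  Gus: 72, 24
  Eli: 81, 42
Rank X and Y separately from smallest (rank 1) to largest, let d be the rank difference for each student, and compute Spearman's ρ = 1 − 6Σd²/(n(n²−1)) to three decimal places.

Ranks of variable 1: 2, 6, 5, 1, 3, 4
Ranks of variable 2: 6, 4, 1, 2, 3, 5
d = r₁ − r₂: -4, 2, 4, -1, 0, -1
d²: 16, 4, 16, 1, 0, 1; Σd² = 38
ρ = 1 − 6·38/(6·35) = 1 − 228/210 = -0.086

-0.086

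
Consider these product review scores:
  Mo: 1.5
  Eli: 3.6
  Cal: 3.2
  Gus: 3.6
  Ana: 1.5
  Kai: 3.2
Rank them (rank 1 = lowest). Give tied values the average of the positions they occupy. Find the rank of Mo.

Sorted (ascending): 1.5, 1.5, 3.2, 3.2, 3.6, 3.6
The 2 values of 1.5 occupy positions 1–2 → average rank (1+2)/2 = 1.5.
The 2 values of 3.2 occupy positions 3–4 → average rank (3+4)/2 = 3.5.
The 2 values of 3.6 occupy positions 5–6 → average rank (5+6)/2 = 5.5.
Mo has value 1.5 → rank 1.5.

1.5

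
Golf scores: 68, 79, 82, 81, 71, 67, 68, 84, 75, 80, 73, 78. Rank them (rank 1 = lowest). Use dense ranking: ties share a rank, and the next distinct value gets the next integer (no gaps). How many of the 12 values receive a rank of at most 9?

10

Sorted (ascending): 67, 68, 68, 71, 73, 75, 78, 79, 80, 81, 82, 84
The 2 values of 68 share dense rank 2.
Remaining distinct values take the next consecutive integers.
Ranks ≤ 9: {1, 2, 2, 3, 4, 5, 6, 7, 8, 9} → 10 values.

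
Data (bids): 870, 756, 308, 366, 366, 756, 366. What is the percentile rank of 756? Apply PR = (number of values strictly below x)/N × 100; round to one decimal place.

N = 7.
Strictly below 756: 4. Equal to 756: 2.
PR = 4/7 × 100 = 57.1

57.1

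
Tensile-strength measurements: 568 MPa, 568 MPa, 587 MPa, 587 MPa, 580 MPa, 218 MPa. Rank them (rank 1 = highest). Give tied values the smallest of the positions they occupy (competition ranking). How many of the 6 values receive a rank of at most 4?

5

Sorted (descending): 587, 587, 580, 568, 568, 218
The 2 values of 587 occupy positions 1–2 → each gets rank 1.
The 2 values of 568 occupy positions 4–5 → each gets rank 4.
Ranks ≤ 4: {1, 1, 3, 4, 4} → 5 values.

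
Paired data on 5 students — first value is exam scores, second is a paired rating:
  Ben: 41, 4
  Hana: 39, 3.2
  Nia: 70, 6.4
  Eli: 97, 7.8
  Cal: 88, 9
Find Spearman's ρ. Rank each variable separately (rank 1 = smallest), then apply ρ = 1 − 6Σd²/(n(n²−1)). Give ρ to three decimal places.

Ranks of variable 1: 2, 1, 3, 5, 4
Ranks of variable 2: 2, 1, 3, 4, 5
d = r₁ − r₂: 0, 0, 0, 1, -1
d²: 0, 0, 0, 1, 1; Σd² = 2
ρ = 1 − 6·2/(5·24) = 1 − 12/120 = 0.900

0.900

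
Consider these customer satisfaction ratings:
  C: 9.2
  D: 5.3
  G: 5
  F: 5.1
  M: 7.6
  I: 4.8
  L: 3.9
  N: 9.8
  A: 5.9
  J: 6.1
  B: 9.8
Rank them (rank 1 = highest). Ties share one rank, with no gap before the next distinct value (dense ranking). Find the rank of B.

Sorted (descending): 9.8, 9.8, 9.2, 7.6, 6.1, 5.9, 5.3, 5.1, 5, 4.8, 3.9
The 2 values of 9.8 share dense rank 1.
Remaining distinct values take the next consecutive integers.
B has value 9.8 → rank 1.

1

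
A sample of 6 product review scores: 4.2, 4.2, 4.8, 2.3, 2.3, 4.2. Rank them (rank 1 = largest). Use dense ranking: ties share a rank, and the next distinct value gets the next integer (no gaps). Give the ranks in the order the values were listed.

2, 2, 1, 3, 3, 2

Sorted (descending): 4.8, 4.2, 4.2, 4.2, 2.3, 2.3
The 3 values of 4.2 share dense rank 2.
The 2 values of 2.3 share dense rank 3.
Remaining distinct values take the next consecutive integers.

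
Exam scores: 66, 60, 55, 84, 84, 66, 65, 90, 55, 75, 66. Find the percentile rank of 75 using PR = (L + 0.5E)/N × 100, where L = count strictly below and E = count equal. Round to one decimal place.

N = 11.
Strictly below 75: 7. Equal to 75: 1.
PR = (7 + 0.5·1)/11 × 100 = 68.2

68.2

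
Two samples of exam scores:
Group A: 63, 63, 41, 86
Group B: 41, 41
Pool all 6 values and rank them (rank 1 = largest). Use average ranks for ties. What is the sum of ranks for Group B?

10

Sorted (descending): 86, 63, 63, 41, 41, 41
The 2 values of 63 occupy positions 2–3 → average rank (2+3)/2 = 2.5.
The 3 values of 41 occupy positions 4–6 → average rank 5.
Group B values → pooled ranks: 41→5, 41→5
Rank sum = 5 + 5 = 10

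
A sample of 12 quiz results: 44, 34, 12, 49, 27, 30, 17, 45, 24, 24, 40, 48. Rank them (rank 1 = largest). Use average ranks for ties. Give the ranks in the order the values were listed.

Sorted (descending): 49, 48, 45, 44, 40, 34, 30, 27, 24, 24, 17, 12
The 2 values of 24 occupy positions 9–10 → average rank (9+10)/2 = 9.5.

4, 6, 12, 1, 8, 7, 11, 3, 9.5, 9.5, 5, 2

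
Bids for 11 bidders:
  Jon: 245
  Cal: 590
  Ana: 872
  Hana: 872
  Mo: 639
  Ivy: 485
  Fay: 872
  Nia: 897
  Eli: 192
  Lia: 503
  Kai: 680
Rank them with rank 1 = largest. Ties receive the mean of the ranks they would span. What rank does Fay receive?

Sorted (descending): 897, 872, 872, 872, 680, 639, 590, 503, 485, 245, 192
The 3 values of 872 occupy positions 2–4 → average rank 3.
Fay has value 872 → rank 3.

3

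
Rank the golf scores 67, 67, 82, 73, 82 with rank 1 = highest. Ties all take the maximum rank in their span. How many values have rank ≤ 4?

3

Sorted (descending): 82, 82, 73, 67, 67
The 2 values of 82 occupy positions 1–2 → each gets rank 2.
The 2 values of 67 occupy positions 4–5 → each gets rank 5.
Ranks ≤ 4: {2, 2, 3} → 3 values.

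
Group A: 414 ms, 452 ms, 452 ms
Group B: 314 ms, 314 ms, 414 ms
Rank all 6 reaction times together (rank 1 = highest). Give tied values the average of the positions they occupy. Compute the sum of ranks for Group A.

6.5

Sorted (descending): 452, 452, 414, 414, 314, 314
The 2 values of 452 occupy positions 1–2 → average rank (1+2)/2 = 1.5.
The 2 values of 414 occupy positions 3–4 → average rank (3+4)/2 = 3.5.
The 2 values of 314 occupy positions 5–6 → average rank (5+6)/2 = 5.5.
Group A values → pooled ranks: 414→3.5, 452→1.5, 452→1.5
Rank sum = 3.5 + 1.5 + 1.5 = 6.5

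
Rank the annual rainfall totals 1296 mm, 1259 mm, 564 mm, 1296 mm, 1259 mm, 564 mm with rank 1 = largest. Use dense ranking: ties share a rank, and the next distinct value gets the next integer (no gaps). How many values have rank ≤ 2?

4

Sorted (descending): 1296, 1296, 1259, 1259, 564, 564
The 2 values of 1296 share dense rank 1.
The 2 values of 1259 share dense rank 2.
The 2 values of 564 share dense rank 3.
Ranks ≤ 2: {1, 1, 2, 2} → 4 values.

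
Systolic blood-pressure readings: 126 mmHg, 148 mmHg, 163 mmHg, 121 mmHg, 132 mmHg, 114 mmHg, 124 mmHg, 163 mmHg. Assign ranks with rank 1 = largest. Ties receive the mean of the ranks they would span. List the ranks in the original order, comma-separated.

5, 3, 1.5, 7, 4, 8, 6, 1.5

Sorted (descending): 163, 163, 148, 132, 126, 124, 121, 114
The 2 values of 163 occupy positions 1–2 → average rank (1+2)/2 = 1.5.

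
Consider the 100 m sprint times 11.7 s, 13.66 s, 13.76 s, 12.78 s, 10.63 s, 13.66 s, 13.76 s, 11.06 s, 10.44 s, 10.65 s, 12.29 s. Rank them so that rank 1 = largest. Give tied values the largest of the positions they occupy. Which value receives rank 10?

10.63

Sorted (descending): 13.76, 13.76, 13.66, 13.66, 12.78, 12.29, 11.7, 11.06, 10.65, 10.63, 10.44
The 2 values of 13.76 occupy positions 1–2 → each gets rank 2.
The 2 values of 13.66 occupy positions 3–4 → each gets rank 4.
Rank 10 → value 10.63.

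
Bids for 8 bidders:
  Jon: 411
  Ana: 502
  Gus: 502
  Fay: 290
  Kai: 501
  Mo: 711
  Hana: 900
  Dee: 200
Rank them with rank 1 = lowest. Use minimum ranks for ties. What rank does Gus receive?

5

Sorted (ascending): 200, 290, 411, 501, 502, 502, 711, 900
The 2 values of 502 occupy positions 5–6 → each gets rank 5.
Gus has value 502 → rank 5.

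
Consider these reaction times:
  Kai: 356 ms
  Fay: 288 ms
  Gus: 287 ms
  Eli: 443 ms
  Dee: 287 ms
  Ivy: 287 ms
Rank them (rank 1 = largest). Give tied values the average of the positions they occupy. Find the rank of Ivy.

Sorted (descending): 443, 356, 288, 287, 287, 287
The 3 values of 287 occupy positions 4–6 → average rank 5.
Ivy has value 287 ms → rank 5.

5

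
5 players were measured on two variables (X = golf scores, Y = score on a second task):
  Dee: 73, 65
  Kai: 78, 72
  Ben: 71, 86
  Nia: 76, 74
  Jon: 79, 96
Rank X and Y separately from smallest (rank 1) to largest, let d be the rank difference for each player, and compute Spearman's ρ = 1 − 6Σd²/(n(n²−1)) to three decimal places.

0.300

Ranks of variable 1: 2, 4, 1, 3, 5
Ranks of variable 2: 1, 2, 4, 3, 5
d = r₁ − r₂: 1, 2, -3, 0, 0
d²: 1, 4, 9, 0, 0; Σd² = 14
ρ = 1 − 6·14/(5·24) = 1 − 84/120 = 0.300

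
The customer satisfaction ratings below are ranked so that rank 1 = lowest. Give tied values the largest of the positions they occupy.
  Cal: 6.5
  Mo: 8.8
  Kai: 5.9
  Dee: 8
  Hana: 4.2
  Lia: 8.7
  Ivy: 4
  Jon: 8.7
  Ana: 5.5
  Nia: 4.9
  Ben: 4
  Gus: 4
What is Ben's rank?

Sorted (ascending): 4, 4, 4, 4.2, 4.9, 5.5, 5.9, 6.5, 8, 8.7, 8.7, 8.8
The 3 values of 4 occupy positions 1–3 → each gets rank 3.
The 2 values of 8.7 occupy positions 10–11 → each gets rank 11.
Ben has value 4 → rank 3.

3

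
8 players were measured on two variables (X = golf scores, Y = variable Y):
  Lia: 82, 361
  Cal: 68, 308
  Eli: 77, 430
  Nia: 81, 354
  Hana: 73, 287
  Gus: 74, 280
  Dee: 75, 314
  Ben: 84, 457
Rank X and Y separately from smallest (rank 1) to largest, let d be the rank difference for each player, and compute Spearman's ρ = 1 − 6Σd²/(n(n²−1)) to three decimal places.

Ranks of variable 1: 7, 1, 5, 6, 2, 3, 4, 8
Ranks of variable 2: 6, 3, 7, 5, 2, 1, 4, 8
d = r₁ − r₂: 1, -2, -2, 1, 0, 2, 0, 0
d²: 1, 4, 4, 1, 0, 4, 0, 0; Σd² = 14
ρ = 1 − 6·14/(8·63) = 1 − 84/504 = 0.833

0.833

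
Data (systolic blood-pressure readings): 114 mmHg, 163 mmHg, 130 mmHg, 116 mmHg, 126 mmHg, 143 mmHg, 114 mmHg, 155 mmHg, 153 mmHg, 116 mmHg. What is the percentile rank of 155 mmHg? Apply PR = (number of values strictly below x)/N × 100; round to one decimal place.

80.0

N = 10.
Strictly below 155: 8. Equal to 155: 1.
PR = 8/10 × 100 = 80.0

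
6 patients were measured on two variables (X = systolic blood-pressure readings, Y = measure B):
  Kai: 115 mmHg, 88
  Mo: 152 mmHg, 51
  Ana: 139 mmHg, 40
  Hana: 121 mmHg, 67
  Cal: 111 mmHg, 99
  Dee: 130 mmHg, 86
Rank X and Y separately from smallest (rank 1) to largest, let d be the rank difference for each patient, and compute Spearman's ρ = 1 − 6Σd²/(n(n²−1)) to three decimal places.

-0.886

Ranks of variable 1: 2, 6, 5, 3, 1, 4
Ranks of variable 2: 5, 2, 1, 3, 6, 4
d = r₁ − r₂: -3, 4, 4, 0, -5, 0
d²: 9, 16, 16, 0, 25, 0; Σd² = 66
ρ = 1 − 6·66/(6·35) = 1 − 396/210 = -0.886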